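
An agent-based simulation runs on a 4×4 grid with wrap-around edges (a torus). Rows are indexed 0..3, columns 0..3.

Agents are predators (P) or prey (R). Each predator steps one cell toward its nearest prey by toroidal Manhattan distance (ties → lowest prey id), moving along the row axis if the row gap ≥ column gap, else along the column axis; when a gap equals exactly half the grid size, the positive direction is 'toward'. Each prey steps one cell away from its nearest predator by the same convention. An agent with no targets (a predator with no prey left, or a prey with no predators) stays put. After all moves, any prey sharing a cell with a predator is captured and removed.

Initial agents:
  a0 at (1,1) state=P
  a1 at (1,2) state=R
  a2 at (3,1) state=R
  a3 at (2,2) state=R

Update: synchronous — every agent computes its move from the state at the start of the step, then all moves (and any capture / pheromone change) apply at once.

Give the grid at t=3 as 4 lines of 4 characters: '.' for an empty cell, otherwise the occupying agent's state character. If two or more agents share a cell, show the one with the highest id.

....
PR..
.R..
..R.

t=1: a0@(1,2):P a1@(1,3):R a2@(2,1):R a3@(3,2):R
t=2: a0@(1,3):P a1@(1,0):R a2@(3,1):R a3@(2,2):R
t=3: a0@(1,0):P a1@(1,1):R a2@(2,1):R a3@(3,2):R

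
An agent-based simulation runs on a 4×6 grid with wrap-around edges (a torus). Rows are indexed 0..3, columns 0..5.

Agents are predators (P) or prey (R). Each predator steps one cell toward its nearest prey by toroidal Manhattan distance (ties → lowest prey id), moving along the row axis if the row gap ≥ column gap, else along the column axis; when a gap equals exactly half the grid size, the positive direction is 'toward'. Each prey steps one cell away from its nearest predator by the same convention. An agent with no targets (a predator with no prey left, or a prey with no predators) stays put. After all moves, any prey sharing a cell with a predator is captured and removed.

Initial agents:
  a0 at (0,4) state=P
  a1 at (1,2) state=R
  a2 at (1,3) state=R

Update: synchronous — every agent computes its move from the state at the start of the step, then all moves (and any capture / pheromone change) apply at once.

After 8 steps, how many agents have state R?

2

t=1: a0@(1,4):P a1@(1,1):R a2@(2,3):R
t=2: a0@(2,4):P a1@(1,0):R a2@(3,3):R
t=3: a0@(3,4):P a1@(1,1):R a2@(0,3):R
t=4: a0@(0,4):P a1@(1,0):R a2@(1,3):R
t=5: a0@(1,4):P a1@(1,1):R a2@(2,3):R
t=6: a0@(2,4):P a1@(1,0):R a2@(3,3):R
t=7: a0@(3,4):P a1@(1,1):R a2@(0,3):R
t=8: a0@(0,4):P a1@(1,0):R a2@(1,3):R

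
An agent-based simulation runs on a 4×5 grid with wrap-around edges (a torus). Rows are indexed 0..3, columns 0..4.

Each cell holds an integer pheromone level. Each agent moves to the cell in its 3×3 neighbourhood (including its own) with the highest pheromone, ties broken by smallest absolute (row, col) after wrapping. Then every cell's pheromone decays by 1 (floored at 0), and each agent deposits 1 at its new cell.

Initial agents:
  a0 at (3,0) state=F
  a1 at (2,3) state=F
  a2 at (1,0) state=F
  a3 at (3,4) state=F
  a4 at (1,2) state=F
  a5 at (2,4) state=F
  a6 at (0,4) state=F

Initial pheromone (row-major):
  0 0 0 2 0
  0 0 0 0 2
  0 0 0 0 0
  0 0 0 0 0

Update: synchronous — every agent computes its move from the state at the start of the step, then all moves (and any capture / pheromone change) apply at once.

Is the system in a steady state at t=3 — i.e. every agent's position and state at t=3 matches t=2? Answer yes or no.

no

t=1: a0@(0,0) a1@(1,4) a2@(1,4) a3@(0,3) a4@(0,3) a5@(1,4) a6@(0,3) | pheromone: 1 0 0 4 0 / 0 0 0 0 4 / 0 0 0 0 0 / 0 0 0 0 0
t=2: a0@(1,4) a1@(0,3) a2@(0,3) a3@(0,3) a4@(0,3) a5@(0,3) a6@(0,3) | pheromone: 0 0 0 9 0 / 0 0 0 0 4 / 0 0 0 0 0 / 0 0 0 0 0
t=3: a0@(0,3) a1@(0,3) a2@(0,3) a3@(0,3) a4@(0,3) a5@(0,3) a6@(0,3) | pheromone: 0 0 0 15 0 / 0 0 0 0 3 / 0 0 0 0 0 / 0 0 0 0 0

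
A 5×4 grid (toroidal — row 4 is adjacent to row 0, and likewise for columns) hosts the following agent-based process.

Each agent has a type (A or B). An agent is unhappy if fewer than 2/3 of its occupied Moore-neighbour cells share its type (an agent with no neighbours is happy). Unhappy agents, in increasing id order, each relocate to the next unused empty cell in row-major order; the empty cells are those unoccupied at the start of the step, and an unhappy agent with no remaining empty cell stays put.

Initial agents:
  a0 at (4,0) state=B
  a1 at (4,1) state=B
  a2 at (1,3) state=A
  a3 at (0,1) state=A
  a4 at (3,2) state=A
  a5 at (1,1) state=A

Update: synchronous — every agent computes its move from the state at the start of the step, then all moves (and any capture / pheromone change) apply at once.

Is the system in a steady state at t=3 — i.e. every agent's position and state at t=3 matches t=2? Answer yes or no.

no

t=1: a0@(0,0):B a1@(0,2):B a2@(1,3):A a3@(0,3):A a4@(1,0):A a5@(1,1):A
t=2: a0@(0,1):B a1@(1,2):B a2@(2,0):A a3@(2,1):A a4@(1,0):A a5@(2,2):A
t=3: a0@(0,0):B a1@(0,2):B a2@(2,0):A a3@(2,1):A a4@(1,0):A a5@(0,3):A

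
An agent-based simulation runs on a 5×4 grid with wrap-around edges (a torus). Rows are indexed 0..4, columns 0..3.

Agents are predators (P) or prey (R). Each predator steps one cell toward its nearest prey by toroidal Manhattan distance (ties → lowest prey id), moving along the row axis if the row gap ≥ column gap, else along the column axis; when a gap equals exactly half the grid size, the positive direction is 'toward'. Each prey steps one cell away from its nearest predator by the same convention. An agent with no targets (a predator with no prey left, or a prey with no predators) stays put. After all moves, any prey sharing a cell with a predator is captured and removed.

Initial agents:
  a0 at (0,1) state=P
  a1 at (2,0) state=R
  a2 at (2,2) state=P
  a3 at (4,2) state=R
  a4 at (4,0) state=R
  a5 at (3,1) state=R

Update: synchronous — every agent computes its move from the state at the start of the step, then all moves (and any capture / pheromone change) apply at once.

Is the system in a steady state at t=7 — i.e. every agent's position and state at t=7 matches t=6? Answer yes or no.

no

t=1: a0@(4,1):P a2@(2,3):P a3@(3,2):R a4@(3,0):R a5@(2,1):R
t=2: a0@(3,1):P a2@(3,3):P a3@(2,2):R a4@(2,0):R a5@(1,1):R
t=3: a0@(2,1):P a2@(2,3):P a3@(1,2):R a4@(1,0):R a5@(0,1):R
t=4: a0@(1,1):P a2@(1,3):P a3@(0,2):R a4@(0,0):R a5@(4,1):R
t=5: a0@(0,1):P a2@(0,3):P a3@(4,2):R a4@(4,0):R a5@(3,1):R
t=6: a0@(4,1):P a2@(4,3):P a3@(3,2):R a4@(3,0):R a5@(2,1):R
t=7: a0@(3,1):P a2@(3,3):P a3@(2,2):R a4@(2,0):R a5@(1,1):R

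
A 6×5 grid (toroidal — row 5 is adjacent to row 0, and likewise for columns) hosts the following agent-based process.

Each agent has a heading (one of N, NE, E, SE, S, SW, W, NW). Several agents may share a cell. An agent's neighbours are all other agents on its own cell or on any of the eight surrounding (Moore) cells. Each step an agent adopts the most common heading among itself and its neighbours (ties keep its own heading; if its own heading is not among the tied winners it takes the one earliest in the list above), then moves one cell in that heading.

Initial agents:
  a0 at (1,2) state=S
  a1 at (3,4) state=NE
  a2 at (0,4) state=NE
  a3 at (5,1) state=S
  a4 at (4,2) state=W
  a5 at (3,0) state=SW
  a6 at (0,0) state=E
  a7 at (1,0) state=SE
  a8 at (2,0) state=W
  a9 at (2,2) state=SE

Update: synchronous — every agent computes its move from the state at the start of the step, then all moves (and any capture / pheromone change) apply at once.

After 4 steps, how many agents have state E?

1

t=1: a0@(2,2):S a1@(2,0):NE a2@(5,0):NE a3@(0,1):S a4@(4,1):W a5@(4,4):SW a6@(0,1):E a7@(2,1):SE a8@(2,4):W a9@(3,3):SE
t=2: a0@(3,3):SE a1@(1,1):NE a2@(4,1):NE a3@(1,1):S a4@(4,0):W a5@(5,3):SW a6@(0,2):E a7@(3,2):SE a8@(2,3):W a9@(4,4):SE
t=3: a0@(4,4):SE a1@(0,2):NE a2@(3,2):NE a3@(2,1):S a4@(4,4):W a5@(0,2):SW a6@(0,3):E a7@(4,3):SE a8@(3,4):SE a9@(5,0):SE
t=4: a0@(5,0):SE a1@(5,3):NE a2@(2,3):NE a3@(3,1):S a4@(5,0):SE a5@(1,1):SW a6@(0,4):E a7@(5,4):SE a8@(4,0):SE a9@(0,1):SE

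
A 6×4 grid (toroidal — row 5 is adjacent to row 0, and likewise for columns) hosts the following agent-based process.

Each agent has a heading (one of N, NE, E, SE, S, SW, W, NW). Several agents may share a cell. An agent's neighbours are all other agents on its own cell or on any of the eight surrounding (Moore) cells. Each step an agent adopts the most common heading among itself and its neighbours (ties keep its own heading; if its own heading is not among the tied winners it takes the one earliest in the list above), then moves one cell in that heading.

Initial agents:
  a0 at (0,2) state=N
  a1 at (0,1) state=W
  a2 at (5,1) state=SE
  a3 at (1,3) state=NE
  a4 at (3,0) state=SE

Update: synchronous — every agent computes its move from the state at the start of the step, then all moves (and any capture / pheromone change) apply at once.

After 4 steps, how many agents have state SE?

t=1: a0@(5,2):N a1@(0,0):W a2@(0,2):SE a3@(0,0):NE a4@(4,1):SE
t=2: a0@(0,3):SE a1@(0,3):W a2@(1,3):SE a3@(5,1):NE a4@(5,2):SE
t=3: a0@(1,0):SE a1@(1,0):SE a2@(2,0):SE a3@(4,2):NE a4@(0,3):SE
t=4: a0@(2,1):SE a1@(2,1):SE a2@(3,1):SE a3@(3,3):NE a4@(1,0):SE

4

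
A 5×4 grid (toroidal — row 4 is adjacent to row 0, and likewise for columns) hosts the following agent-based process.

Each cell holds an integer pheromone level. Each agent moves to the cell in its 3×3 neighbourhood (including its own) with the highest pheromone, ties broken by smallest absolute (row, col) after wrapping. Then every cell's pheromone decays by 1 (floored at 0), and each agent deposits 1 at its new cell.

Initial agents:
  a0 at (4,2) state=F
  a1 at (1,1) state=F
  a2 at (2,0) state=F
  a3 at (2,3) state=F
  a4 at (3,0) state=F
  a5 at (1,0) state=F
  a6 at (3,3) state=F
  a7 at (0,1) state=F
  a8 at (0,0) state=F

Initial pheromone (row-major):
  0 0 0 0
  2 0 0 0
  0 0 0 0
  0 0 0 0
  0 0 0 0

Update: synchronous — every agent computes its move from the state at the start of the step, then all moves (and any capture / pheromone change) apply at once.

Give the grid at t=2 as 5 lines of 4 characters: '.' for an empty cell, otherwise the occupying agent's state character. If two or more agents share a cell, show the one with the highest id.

t=1: a0@(0,1) a1@(1,0) a2@(1,0) a3@(1,0) a4@(2,0) a5@(1,0) a6@(2,0) a7@(1,0) a8@(1,0) | pheromone: 0 1 0 0 / 7 0 0 0 / 2 0 0 0 / 0 0 0 0 / 0 0 0 0
t=2: a0@(1,0) a1@(1,0) a2@(1,0) a3@(1,0) a4@(1,0) a5@(1,0) a6@(1,0) a7@(1,0) a8@(1,0) | pheromone: 0 0 0 0 / 15 0 0 0 / 1 0 0 0 / 0 0 0 0 / 0 0 0 0

....
F...
....
....
....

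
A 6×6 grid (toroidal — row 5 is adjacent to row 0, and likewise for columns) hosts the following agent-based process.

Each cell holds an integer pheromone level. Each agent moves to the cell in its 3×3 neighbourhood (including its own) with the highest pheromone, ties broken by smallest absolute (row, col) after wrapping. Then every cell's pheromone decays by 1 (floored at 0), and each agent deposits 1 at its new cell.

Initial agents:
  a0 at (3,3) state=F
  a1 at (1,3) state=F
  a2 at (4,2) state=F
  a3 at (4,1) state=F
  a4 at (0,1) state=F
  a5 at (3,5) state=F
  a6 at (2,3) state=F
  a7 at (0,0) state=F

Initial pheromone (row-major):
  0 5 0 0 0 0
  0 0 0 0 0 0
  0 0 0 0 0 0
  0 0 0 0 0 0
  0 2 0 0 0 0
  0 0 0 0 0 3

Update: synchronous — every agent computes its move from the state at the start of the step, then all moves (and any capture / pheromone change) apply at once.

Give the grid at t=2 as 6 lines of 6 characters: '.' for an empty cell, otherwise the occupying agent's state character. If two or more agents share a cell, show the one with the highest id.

t=1: a0@(2,2) a1@(0,2) a2@(4,1) a3@(4,1) a4@(0,1) a5@(2,0) a6@(1,2) a7@(0,1) | pheromone: 0 6 1 0 0 0 / 0 0 1 0 0 0 / 1 0 1 0 0 0 / 0 0 0 0 0 0 / 0 3 0 0 0 0 / 0 0 0 0 0 2
t=2: a0@(1,2) a1@(0,1) a2@(4,1) a3@(4,1) a4@(0,1) a5@(2,0) a6@(0,1) a7@(0,1) | pheromone: 0 9 0 0 0 0 / 0 0 1 0 0 0 / 1 0 0 0 0 0 / 0 0 0 0 0 0 / 0 4 0 0 0 0 / 0 0 0 0 0 1

.F....
..F...
F.....
......
.F....
......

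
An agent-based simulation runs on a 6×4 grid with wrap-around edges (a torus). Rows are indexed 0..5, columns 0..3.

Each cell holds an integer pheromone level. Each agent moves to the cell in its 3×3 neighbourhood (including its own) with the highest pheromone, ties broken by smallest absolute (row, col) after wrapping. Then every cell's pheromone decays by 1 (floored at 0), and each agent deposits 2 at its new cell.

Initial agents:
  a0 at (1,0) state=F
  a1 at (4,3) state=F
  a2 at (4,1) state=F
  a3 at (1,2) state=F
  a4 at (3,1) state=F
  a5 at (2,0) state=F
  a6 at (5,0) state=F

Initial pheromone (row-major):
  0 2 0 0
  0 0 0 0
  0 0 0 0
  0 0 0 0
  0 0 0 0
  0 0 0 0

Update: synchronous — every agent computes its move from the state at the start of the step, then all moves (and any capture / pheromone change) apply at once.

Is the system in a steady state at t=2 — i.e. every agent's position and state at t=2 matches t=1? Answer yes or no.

t=1: a0@(0,1) a1@(3,0) a2@(3,0) a3@(0,1) a4@(2,0) a5@(1,0) a6@(0,1) | pheromone: 0 7 0 0 / 2 0 0 0 / 2 0 0 0 / 4 0 0 0 / 0 0 0 0 / 0 0 0 0
t=2: a0@(0,1) a1@(3,0) a2@(3,0) a3@(0,1) a4@(3,0) a5@(0,1) a6@(0,1) | pheromone: 0 14 0 0 / 1 0 0 0 / 1 0 0 0 / 9 0 0 0 / 0 0 0 0 / 0 0 0 0

no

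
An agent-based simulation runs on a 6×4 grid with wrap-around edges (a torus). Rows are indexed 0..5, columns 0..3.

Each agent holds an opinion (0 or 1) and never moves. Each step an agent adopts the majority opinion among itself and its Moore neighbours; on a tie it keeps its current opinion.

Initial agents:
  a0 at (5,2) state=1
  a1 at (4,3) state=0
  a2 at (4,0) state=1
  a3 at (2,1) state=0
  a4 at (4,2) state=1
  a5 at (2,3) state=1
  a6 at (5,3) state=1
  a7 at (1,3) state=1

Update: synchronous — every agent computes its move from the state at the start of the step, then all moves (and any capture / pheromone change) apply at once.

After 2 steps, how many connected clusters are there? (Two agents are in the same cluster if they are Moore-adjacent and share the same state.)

3

t=1: a0@(5,2):1 a1@(4,3):1 a2@(4,0):1 a3@(2,1):0 a4@(4,2):1 a5@(2,3):1 a6@(5,3):1 a7@(1,3):1
t=2: (unchanged — steady state)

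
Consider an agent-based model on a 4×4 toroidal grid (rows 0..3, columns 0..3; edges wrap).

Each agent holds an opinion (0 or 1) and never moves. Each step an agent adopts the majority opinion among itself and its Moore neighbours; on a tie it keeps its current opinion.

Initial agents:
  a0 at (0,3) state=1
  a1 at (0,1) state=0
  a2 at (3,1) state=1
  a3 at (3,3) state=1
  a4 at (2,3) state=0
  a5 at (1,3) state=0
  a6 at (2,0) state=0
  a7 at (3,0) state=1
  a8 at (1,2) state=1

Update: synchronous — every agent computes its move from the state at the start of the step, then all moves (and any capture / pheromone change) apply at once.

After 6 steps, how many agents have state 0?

4

t=1: a0@(0,3):1 a1@(0,1):1 a2@(3,1):1 a3@(3,3):1 a4@(2,3):0 a5@(1,3):0 a6@(2,0):0 a7@(3,0):1 a8@(1,2):0
t=2: (unchanged — steady state)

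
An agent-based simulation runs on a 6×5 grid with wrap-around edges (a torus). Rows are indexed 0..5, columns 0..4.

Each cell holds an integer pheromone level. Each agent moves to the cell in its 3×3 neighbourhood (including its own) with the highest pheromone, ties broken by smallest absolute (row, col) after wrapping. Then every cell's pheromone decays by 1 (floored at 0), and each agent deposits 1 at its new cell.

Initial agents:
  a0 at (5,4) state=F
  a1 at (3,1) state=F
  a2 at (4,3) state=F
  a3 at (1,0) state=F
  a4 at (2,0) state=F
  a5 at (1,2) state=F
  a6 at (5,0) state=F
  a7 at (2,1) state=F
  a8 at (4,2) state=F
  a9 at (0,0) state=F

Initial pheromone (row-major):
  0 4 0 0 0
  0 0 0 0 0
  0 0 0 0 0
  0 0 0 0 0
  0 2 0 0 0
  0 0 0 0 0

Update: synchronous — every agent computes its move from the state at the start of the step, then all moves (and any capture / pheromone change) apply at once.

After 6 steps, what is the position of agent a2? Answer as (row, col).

t=1: a0@(0,0) a1@(4,1) a2@(3,2) a3@(0,1) a4@(1,0) a5@(0,1) a6@(0,1) a7@(1,0) a8@(4,1) a9@(0,1) | pheromone: 1 7 0 0 0 / 2 0 0 0 0 / 0 0 0 0 0 / 0 0 1 0 0 / 0 3 0 0 0 / 0 0 0 0 0
t=2: a0@(0,1) a1@(4,1) a2@(4,1) a3@(0,1) a4@(0,1) a5@(0,1) a6@(0,1) a7@(0,1) a8@(4,1) a9@(0,1) | pheromone: 0 13 0 0 0 / 1 0 0 0 0 / 0 0 0 0 0 / 0 0 0 0 0 / 0 5 0 0 0 / 0 0 0 0 0
t=3: a0@(0,1) a1@(4,1) a2@(4,1) a3@(0,1) a4@(0,1) a5@(0,1) a6@(0,1) a7@(0,1) a8@(4,1) a9@(0,1) | pheromone: 0 19 0 0 0 / 0 0 0 0 0 / 0 0 0 0 0 / 0 0 0 0 0 / 0 7 0 0 0 / 0 0 0 0 0
t=4: a0@(0,1) a1@(4,1) a2@(4,1) a3@(0,1) a4@(0,1) a5@(0,1) a6@(0,1) a7@(0,1) a8@(4,1) a9@(0,1) | pheromone: 0 25 0 0 0 / 0 0 0 0 0 / 0 0 0 0 0 / 0 0 0 0 0 / 0 9 0 0 0 / 0 0 0 0 0
t=5: a0@(0,1) a1@(4,1) a2@(4,1) a3@(0,1) a4@(0,1) a5@(0,1) a6@(0,1) a7@(0,1) a8@(4,1) a9@(0,1) | pheromone: 0 31 0 0 0 / 0 0 0 0 0 / 0 0 0 0 0 / 0 0 0 0 0 / 0 11 0 0 0 / 0 0 0 0 0
t=6: a0@(0,1) a1@(4,1) a2@(4,1) a3@(0,1) a4@(0,1) a5@(0,1) a6@(0,1) a7@(0,1) a8@(4,1) a9@(0,1) | pheromone: 0 37 0 0 0 / 0 0 0 0 0 / 0 0 0 0 0 / 0 0 0 0 0 / 0 13 0 0 0 / 0 0 0 0 0

(4, 1)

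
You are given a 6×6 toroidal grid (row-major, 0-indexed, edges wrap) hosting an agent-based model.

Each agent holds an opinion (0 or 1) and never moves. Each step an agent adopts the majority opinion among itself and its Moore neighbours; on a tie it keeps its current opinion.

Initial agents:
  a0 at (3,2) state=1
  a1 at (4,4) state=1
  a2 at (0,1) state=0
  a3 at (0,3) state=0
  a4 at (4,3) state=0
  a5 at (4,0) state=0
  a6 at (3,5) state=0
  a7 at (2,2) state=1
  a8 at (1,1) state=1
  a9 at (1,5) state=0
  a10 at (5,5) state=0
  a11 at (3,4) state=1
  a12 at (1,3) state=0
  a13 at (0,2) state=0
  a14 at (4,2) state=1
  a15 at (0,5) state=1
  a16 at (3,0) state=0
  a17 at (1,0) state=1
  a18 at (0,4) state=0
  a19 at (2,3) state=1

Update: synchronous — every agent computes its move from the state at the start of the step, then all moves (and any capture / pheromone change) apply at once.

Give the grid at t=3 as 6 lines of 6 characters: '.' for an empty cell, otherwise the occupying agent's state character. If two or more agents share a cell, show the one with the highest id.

t=1: a0@(3,2):1 a1@(4,4):0 a2@(0,1):0 a3@(0,3):0 a4@(4,3):1 a5@(4,0):0 a6@(3,5):0 a7@(2,2):1 a8@(1,1):1 a9@(1,5):0 a10@(5,5):0 a11@(3,4):1 a12@(1,3):0 a13@(0,2):0 a14@(4,2):1 a15@(0,5):0 a16@(3,0):0 a17@(1,0):1 a18@(0,4):0 a19@(2,3):1
t=2: a0@(3,2):1 a1@(4,4):0 a2@(0,1):0 a3@(0,3):0 a4@(4,3):1 a5@(4,0):0 a6@(3,5):0 a7@(2,2):1 a8@(1,1):1 a9@(1,5):0 a10@(5,5):0 a11@(3,4):1 a12@(1,3):0 a13@(0,2):0 a14@(4,2):1 a15@(0,5):0 a16@(3,0):0 a17@(1,0):0 a18@(0,4):0 a19@(2,3):1
t=3: a0@(3,2):1 a1@(4,4):0 a2@(0,1):0 a3@(0,3):0 a4@(4,3):1 a5@(4,0):0 a6@(3,5):0 a7@(2,2):1 a8@(1,1):0 a9@(1,5):0 a10@(5,5):0 a11@(3,4):1 a12@(1,3):0 a13@(0,2):0 a14@(4,2):1 a15@(0,5):0 a16@(3,0):0 a17@(1,0):0 a18@(0,4):0 a19@(2,3):1

.00000
00.0.0
..11..
0.1.10
0.110.
.....0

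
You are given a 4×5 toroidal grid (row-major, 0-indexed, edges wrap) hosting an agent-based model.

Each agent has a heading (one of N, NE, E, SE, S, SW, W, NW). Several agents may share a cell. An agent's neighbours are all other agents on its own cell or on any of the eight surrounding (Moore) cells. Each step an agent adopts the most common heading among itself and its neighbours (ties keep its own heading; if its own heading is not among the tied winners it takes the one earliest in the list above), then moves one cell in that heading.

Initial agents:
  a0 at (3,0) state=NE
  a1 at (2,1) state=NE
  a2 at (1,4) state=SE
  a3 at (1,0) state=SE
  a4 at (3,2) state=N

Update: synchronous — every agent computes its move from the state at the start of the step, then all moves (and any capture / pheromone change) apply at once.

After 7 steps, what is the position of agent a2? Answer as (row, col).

t=1: a0@(2,1):NE a1@(1,2):NE a2@(2,0):SE a3@(2,1):SE a4@(2,2):N
t=2: a0@(1,2):NE a1@(0,3):NE a2@(3,1):SE a3@(3,2):SE a4@(1,3):NE
t=3: a0@(0,3):NE a1@(3,4):NE a2@(0,2):SE a3@(0,3):SE a4@(0,4):NE
t=4: a0@(3,4):NE a1@(2,0):NE a2@(1,3):SE a3@(3,4):NE a4@(3,0):NE
t=5: a0@(2,0):NE a1@(1,1):NE a2@(2,4):SE a3@(2,0):NE a4@(2,1):NE
t=6: a0@(1,1):NE a1@(0,2):NE a2@(1,0):NE a3@(1,1):NE a4@(1,2):NE
t=7: a0@(0,2):NE a1@(3,3):NE a2@(0,1):NE a3@(0,2):NE a4@(0,3):NE

(0, 1)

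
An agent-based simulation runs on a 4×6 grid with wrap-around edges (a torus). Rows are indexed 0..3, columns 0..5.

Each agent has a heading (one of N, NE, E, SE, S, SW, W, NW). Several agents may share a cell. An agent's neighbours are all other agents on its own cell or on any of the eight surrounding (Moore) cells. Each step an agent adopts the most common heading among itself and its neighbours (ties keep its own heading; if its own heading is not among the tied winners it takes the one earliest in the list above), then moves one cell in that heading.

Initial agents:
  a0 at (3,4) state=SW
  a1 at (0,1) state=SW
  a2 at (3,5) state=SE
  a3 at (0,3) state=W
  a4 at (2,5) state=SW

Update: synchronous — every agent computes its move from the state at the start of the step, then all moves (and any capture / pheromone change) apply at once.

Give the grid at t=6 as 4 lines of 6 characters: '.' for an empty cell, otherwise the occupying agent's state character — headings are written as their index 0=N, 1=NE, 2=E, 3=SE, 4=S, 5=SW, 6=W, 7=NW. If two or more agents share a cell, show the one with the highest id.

t=1: a0@(0,3):SW a1@(1,0):SW a2@(0,4):SW a3@(0,2):W a4@(3,4):SW
t=2: a0@(1,2):SW a1@(2,5):SW a2@(1,3):SW a3@(0,1):W a4@(0,3):SW
t=3: a0@(2,1):SW a1@(3,4):SW a2@(2,2):SW a3@(0,0):W a4@(1,2):SW
t=4: a0@(3,0):SW a1@(0,3):SW a2@(3,1):SW a3@(0,5):W a4@(2,1):SW
t=5: a0@(0,5):SW a1@(1,2):SW a2@(0,0):SW a3@(0,4):W a4@(3,0):SW
t=6: a0@(1,4):SW a1@(2,1):SW a2@(1,5):SW a3@(0,3):W a4@(0,5):SW

...6.5
....55
.5....
......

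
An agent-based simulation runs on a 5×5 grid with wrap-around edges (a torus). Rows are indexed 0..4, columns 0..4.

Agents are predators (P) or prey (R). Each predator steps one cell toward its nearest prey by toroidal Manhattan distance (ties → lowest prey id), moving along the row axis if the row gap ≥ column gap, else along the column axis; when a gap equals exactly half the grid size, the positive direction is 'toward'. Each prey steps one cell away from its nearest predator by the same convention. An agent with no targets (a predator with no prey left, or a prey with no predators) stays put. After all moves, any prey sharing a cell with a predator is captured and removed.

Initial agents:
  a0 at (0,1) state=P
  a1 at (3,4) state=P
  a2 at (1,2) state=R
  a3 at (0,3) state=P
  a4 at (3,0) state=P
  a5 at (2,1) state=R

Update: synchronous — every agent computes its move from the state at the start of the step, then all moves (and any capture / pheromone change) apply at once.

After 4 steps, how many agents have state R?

0

t=1: a0@(1,1):P a1@(3,0):P a2@(2,2):R a3@(1,3):P a4@(2,0):P a5@(3,1):R
t=2: a0@(2,1):P a1@(3,1):P a2@(3,2):R a3@(2,3):P a4@(2,1):P a5@(3,2):R
t=3: a0@(3,1):P a1@(3,2):P a3@(3,3):P a4@(3,1):P
t=4: (unchanged — steady state)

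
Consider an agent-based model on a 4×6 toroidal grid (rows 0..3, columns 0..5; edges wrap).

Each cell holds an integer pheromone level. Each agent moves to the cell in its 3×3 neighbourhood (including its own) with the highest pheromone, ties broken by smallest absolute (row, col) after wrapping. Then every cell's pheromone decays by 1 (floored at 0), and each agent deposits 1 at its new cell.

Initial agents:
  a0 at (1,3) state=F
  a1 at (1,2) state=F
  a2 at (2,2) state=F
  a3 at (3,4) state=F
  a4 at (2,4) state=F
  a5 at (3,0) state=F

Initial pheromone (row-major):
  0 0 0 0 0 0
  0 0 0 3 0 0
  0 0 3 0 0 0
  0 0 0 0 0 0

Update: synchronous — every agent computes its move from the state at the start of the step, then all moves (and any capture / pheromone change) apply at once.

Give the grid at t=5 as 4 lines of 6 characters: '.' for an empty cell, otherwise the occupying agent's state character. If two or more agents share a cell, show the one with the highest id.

t=1: a0@(1,3) a1@(1,3) a2@(1,3) a3@(0,3) a4@(1,3) a5@(0,0) | pheromone: 1 0 0 1 0 0 / 0 0 0 6 0 0 / 0 0 2 0 0 0 / 0 0 0 0 0 0
t=2: a0@(1,3) a1@(1,3) a2@(1,3) a3@(1,3) a4@(1,3) a5@(0,0) | pheromone: 1 0 0 0 0 0 / 0 0 0 10 0 0 / 0 0 1 0 0 0 / 0 0 0 0 0 0
t=3: a0@(1,3) a1@(1,3) a2@(1,3) a3@(1,3) a4@(1,3) a5@(0,0) | pheromone: 1 0 0 0 0 0 / 0 0 0 14 0 0 / 0 0 0 0 0 0 / 0 0 0 0 0 0
t=4: a0@(1,3) a1@(1,3) a2@(1,3) a3@(1,3) a4@(1,3) a5@(0,0) | pheromone: 1 0 0 0 0 0 / 0 0 0 18 0 0 / 0 0 0 0 0 0 / 0 0 0 0 0 0
t=5: a0@(1,3) a1@(1,3) a2@(1,3) a3@(1,3) a4@(1,3) a5@(0,0) | pheromone: 1 0 0 0 0 0 / 0 0 0 22 0 0 / 0 0 0 0 0 0 / 0 0 0 0 0 0

F.....
...F..
......
......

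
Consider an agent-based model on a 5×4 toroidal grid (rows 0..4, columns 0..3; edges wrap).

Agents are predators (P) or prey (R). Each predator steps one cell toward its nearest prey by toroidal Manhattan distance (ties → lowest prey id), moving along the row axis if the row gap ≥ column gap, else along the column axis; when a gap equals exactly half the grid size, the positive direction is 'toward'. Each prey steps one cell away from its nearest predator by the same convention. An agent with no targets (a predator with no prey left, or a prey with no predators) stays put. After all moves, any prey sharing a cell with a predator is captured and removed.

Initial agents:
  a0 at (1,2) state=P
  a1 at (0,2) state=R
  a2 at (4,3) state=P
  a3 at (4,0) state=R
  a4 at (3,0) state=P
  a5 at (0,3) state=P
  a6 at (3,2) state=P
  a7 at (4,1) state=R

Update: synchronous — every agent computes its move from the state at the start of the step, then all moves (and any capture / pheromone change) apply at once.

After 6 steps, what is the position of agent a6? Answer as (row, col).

(4, 1)

t=1: a0@(0,2):P a2@(4,0):P a3@(4,1):R a4@(4,0):P a5@(0,2):P a6@(4,2):P
t=2: a0@(4,2):P a2@(4,1):P a4@(4,1):P a5@(4,2):P a6@(4,1):P
t=3: (unchanged — steady state)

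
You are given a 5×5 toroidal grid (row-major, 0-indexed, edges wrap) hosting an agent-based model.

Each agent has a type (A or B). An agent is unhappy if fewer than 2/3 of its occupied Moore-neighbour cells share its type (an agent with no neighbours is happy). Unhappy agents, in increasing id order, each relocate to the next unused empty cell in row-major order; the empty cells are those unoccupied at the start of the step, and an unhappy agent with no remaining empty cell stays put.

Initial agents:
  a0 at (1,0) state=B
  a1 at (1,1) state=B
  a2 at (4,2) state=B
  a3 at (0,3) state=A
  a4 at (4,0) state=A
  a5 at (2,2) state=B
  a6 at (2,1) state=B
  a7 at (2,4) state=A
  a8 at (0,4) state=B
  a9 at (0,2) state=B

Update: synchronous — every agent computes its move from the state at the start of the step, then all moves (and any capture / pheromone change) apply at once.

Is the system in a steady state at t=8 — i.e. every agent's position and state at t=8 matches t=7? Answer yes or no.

t=1: a0@(1,0):B a1@(1,1):B a2@(0,0):B a3@(0,1):A a4@(1,2):A a5@(2,2):B a6@(2,1):B a7@(1,3):A a8@(1,4):B a9@(0,2):B
t=2: a0@(1,0):B a1@(1,1):B a2@(0,0):B a3@(0,3):A a4@(0,4):A a5@(2,0):B a6@(2,1):B a7@(2,3):A a8@(1,4):B a9@(2,4):B
t=3: a0@(1,0):B a1@(1,1):B a2@(0,0):B a3@(0,1):A a4@(0,2):A a5@(2,0):B a6@(2,1):B a7@(1,2):A a8@(1,3):B a9@(2,4):B
t=4: a0@(1,0):B a1@(0,3):B a2@(0,0):B a3@(0,4):A a4@(1,4):A a5@(2,0):B a6@(2,1):B a7@(2,2):A a8@(2,3):B a9@(2,4):B
t=5: a0@(1,0):B a1@(0,1):B a2@(0,2):B a3@(1,1):A a4@(1,2):A a5@(2,0):B a6@(2,1):B a7@(1,3):A a8@(3,0):B a9@(2,4):B
t=6: a0@(1,0):B a1@(0,0):B a2@(0,3):B a3@(0,4):A a4@(1,4):A a5@(2,0):B a6@(2,2):B a7@(2,3):A a8@(3,0):B a9@(2,4):B
t=7: a0@(0,1):B a1@(0,2):B a2@(1,1):B a3@(1,2):A a4@(1,3):A a5@(2,0):B a6@(2,1):B a7@(3,1):A a8@(3,0):B a9@(3,2):B
t=8: a0@(0,1):B a1@(0,0):B a2@(1,1):B a3@(0,3):A a4@(0,4):A a5@(2,0):B a6@(2,1):B a7@(1,0):A a8@(3,0):B a9@(1,4):B

no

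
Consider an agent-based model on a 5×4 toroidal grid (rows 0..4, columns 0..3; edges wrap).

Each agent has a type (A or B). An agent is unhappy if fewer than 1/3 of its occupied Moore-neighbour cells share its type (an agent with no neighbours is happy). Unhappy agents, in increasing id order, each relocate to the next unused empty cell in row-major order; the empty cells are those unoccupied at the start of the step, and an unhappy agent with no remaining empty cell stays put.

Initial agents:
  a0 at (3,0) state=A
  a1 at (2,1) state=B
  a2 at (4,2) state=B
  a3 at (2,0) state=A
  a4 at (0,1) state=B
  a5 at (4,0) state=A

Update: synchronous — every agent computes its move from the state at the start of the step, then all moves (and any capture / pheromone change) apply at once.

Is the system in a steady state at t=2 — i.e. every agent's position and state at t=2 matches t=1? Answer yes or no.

yes

t=1: a0@(3,0):A a1@(0,0):B a2@(4,2):B a3@(2,0):A a4@(0,1):B a5@(4,0):A
t=2: (unchanged — steady state)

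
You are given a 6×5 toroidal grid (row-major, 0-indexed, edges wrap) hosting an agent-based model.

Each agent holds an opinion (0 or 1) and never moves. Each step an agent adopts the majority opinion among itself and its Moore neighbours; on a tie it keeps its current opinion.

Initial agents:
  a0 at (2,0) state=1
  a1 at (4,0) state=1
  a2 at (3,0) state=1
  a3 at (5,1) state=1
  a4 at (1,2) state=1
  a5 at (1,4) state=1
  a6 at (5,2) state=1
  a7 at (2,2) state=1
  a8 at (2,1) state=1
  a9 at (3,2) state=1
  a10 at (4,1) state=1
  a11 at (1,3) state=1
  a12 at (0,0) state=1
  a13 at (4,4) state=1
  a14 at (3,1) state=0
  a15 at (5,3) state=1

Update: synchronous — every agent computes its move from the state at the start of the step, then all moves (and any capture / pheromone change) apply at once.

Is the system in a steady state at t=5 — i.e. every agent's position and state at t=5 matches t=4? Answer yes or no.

t=1: a0@(2,0):1 a1@(4,0):1 a2@(3,0):1 a3@(5,1):1 a4@(1,2):1 a5@(1,4):1 a6@(5,2):1 a7@(2,2):1 a8@(2,1):1 a9@(3,2):1 a10@(4,1):1 a11@(1,3):1 a12@(0,0):1 a13@(4,4):1 a14@(3,1):1 a15@(5,3):1
t=2: (unchanged — steady state)

yes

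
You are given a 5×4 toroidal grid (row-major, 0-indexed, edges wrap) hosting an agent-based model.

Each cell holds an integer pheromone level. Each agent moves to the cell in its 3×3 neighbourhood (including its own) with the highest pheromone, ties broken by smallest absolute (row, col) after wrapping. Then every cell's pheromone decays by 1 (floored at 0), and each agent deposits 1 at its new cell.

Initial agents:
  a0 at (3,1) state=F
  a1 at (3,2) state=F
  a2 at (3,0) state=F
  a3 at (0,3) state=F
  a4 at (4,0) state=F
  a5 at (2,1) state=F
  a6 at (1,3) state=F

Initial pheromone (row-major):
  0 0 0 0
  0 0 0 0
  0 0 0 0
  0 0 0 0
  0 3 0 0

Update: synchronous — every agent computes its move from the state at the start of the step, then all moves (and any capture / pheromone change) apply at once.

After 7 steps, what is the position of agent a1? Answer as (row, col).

t=1: a0@(4,1) a1@(4,1) a2@(4,1) a3@(0,0) a4@(4,1) a5@(1,0) a6@(0,0) | pheromone: 2 0 0 0 / 1 0 0 0 / 0 0 0 0 / 0 0 0 0 / 0 6 0 0
t=2: a0@(4,1) a1@(4,1) a2@(4,1) a3@(4,1) a4@(4,1) a5@(0,0) a6@(4,1) | pheromone: 2 0 0 0 / 0 0 0 0 / 0 0 0 0 / 0 0 0 0 / 0 11 0 0
t=3: a0@(4,1) a1@(4,1) a2@(4,1) a3@(4,1) a4@(4,1) a5@(4,1) a6@(4,1) | pheromone: 1 0 0 0 / 0 0 0 0 / 0 0 0 0 / 0 0 0 0 / 0 17 0 0
t=4: a0@(4,1) a1@(4,1) a2@(4,1) a3@(4,1) a4@(4,1) a5@(4,1) a6@(4,1) | pheromone: 0 0 0 0 / 0 0 0 0 / 0 0 0 0 / 0 0 0 0 / 0 23 0 0
t=5: a0@(4,1) a1@(4,1) a2@(4,1) a3@(4,1) a4@(4,1) a5@(4,1) a6@(4,1) | pheromone: 0 0 0 0 / 0 0 0 0 / 0 0 0 0 / 0 0 0 0 / 0 29 0 0
t=6: a0@(4,1) a1@(4,1) a2@(4,1) a3@(4,1) a4@(4,1) a5@(4,1) a6@(4,1) | pheromone: 0 0 0 0 / 0 0 0 0 / 0 0 0 0 / 0 0 0 0 / 0 35 0 0
t=7: a0@(4,1) a1@(4,1) a2@(4,1) a3@(4,1) a4@(4,1) a5@(4,1) a6@(4,1) | pheromone: 0 0 0 0 / 0 0 0 0 / 0 0 0 0 / 0 0 0 0 / 0 41 0 0

(4, 1)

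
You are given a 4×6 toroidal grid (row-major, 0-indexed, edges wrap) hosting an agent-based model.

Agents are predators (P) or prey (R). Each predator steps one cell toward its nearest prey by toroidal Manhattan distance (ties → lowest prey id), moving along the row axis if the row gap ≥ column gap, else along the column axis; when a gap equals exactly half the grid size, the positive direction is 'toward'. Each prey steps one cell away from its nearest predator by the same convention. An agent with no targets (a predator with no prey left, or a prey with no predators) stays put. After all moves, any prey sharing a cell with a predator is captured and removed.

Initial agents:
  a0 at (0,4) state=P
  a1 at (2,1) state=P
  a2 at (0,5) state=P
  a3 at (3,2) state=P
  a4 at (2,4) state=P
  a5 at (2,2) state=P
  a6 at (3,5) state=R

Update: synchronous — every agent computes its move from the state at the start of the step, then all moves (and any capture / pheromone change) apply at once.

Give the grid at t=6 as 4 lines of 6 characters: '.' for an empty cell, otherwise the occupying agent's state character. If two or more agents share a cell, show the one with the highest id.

t=1: a0@(3,4):P a1@(2,0):P a2@(3,5):P a3@(3,3):P a4@(3,4):P a5@(2,3):P a6@(2,5):R
t=2: a0@(2,4):P a1@(2,5):P a2@(2,5):P a3@(3,4):P a4@(2,4):P a5@(2,4):P
t=3: (unchanged — steady state)

......
......
....PP
....P.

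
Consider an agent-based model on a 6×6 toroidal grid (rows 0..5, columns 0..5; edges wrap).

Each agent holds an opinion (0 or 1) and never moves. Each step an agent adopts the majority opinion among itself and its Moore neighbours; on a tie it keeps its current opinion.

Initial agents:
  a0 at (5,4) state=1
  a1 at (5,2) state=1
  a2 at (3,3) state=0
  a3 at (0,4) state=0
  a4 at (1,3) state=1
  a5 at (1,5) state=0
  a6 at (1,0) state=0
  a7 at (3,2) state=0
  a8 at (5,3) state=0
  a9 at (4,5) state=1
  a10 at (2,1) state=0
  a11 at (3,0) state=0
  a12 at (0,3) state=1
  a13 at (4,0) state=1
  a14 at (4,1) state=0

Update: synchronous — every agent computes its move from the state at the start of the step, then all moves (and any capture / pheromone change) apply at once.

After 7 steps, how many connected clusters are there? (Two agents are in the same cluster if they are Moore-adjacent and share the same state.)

2

t=1: a0@(5,4):1 a1@(5,2):1 a2@(3,3):0 a3@(0,4):0 a4@(1,3):1 a5@(1,5):0 a6@(1,0):0 a7@(3,2):0 a8@(5,3):1 a9@(4,5):1 a10@(2,1):0 a11@(3,0):0 a12@(0,3):1 a13@(4,0):1 a14@(4,1):0
t=2: a0@(5,4):1 a1@(5,2):1 a2@(3,3):0 a3@(0,4):1 a4@(1,3):1 a5@(1,5):0 a6@(1,0):0 a7@(3,2):0 a8@(5,3):1 a9@(4,5):1 a10@(2,1):0 a11@(3,0):0 a12@(0,3):1 a13@(4,0):1 a14@(4,1):0
t=3: (unchanged — steady state)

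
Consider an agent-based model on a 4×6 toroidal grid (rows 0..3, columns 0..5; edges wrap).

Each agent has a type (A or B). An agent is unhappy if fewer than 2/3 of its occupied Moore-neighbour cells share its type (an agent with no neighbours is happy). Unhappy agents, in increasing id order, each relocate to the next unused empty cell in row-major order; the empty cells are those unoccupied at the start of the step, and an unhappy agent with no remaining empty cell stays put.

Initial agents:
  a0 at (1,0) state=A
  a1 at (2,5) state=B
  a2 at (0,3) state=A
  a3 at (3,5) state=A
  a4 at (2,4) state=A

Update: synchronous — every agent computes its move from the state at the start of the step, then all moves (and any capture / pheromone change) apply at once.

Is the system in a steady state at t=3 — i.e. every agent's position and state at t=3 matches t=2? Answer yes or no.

t=1: a0@(0,0):A a1@(0,1):B a2@(0,3):A a3@(0,2):A a4@(0,4):A
t=2: a0@(0,5):A a1@(1,0):B a2@(0,3):A a3@(1,1):A a4@(0,4):A
t=3: a0@(0,0):A a1@(0,1):B a2@(0,3):A a3@(0,2):A a4@(0,4):A

no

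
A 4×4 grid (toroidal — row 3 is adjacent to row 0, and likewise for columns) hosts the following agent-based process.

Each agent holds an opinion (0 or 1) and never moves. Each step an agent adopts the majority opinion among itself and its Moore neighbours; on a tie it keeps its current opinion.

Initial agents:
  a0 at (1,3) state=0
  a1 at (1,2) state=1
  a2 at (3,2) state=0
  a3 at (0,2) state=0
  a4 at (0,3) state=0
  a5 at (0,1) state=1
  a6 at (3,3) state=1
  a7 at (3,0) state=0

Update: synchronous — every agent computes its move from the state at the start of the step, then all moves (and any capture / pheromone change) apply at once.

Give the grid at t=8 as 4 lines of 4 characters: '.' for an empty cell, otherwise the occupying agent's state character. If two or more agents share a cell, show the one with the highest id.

t=1: a0@(1,3):0 a1@(1,2):0 a2@(3,2):0 a3@(0,2):0 a4@(0,3):0 a5@(0,1):0 a6@(3,3):0 a7@(3,0):0
t=2: (unchanged — steady state)

.000
..00
....
0.00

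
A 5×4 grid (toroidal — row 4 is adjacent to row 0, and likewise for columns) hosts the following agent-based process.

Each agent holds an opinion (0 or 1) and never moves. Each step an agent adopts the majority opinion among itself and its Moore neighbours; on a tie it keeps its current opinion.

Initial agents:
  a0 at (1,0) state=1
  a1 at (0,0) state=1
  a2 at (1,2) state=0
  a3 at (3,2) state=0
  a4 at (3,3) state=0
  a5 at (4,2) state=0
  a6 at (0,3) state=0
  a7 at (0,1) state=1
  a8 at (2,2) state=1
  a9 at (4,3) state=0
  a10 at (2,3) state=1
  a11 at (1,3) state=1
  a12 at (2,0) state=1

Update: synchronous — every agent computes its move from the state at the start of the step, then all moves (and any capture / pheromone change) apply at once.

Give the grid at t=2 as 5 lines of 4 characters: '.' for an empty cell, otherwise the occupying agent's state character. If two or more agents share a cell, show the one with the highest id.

t=1: a0@(1,0):1 a1@(0,0):1 a2@(1,2):1 a3@(3,2):0 a4@(3,3):0 a5@(4,2):0 a6@(0,3):0 a7@(0,1):1 a8@(2,2):1 a9@(4,3):0 a10@(2,3):1 a11@(1,3):1 a12@(2,0):1
t=2: a0@(1,0):1 a1@(0,0):1 a2@(1,2):1 a3@(3,2):0 a4@(3,3):0 a5@(4,2):0 a6@(0,3):1 a7@(0,1):1 a8@(2,2):1 a9@(4,3):0 a10@(2,3):1 a11@(1,3):1 a12@(2,0):1

11.1
1.11
1.11
..00
..00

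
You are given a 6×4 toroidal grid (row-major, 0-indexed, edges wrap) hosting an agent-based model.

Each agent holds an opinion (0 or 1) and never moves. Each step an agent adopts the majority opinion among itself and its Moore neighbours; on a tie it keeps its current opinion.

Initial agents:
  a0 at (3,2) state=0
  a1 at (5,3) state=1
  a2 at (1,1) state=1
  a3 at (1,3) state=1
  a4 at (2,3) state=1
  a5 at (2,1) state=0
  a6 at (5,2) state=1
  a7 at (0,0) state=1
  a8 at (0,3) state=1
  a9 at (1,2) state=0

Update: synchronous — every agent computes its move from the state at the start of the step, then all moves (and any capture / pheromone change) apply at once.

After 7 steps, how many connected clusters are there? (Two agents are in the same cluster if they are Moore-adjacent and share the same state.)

t=1: a0@(3,2):0 a1@(5,3):1 a2@(1,1):1 a3@(1,3):1 a4@(2,3):1 a5@(2,1):0 a6@(5,2):1 a7@(0,0):1 a8@(0,3):1 a9@(1,2):1
t=2: (unchanged — steady state)

2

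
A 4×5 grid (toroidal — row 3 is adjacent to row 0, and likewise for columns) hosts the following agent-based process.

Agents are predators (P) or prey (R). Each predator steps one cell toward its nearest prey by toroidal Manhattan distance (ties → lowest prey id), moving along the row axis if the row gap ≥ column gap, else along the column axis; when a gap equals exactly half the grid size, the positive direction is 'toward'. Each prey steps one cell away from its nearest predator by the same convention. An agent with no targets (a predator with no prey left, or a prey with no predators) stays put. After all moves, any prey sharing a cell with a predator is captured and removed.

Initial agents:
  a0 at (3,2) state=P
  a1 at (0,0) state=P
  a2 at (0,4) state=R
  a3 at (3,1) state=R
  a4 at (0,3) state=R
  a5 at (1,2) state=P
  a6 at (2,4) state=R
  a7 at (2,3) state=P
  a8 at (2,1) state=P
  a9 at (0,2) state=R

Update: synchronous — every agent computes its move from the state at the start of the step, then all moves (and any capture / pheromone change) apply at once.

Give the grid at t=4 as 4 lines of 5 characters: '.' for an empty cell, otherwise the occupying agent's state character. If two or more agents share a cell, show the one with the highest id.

t=1: a0@(3,1):P a1@(0,4):P a2@(0,3):R a3@(3,0):R a4@(1,3):R a5@(0,2):P a6@(2,0):R a7@(2,4):P a8@(3,1):P a9@(1,2):R
t=2: a0@(3,0):P a1@(0,3):P a2@(0,2):R a3@(3,4):R a4@(2,3):R a5@(0,3):P a6@(2,1):R a7@(2,0):P a8@(3,0):P a9@(2,2):R
t=3: a0@(3,4):P a1@(0,2):P a2@(0,1):R a3@(3,3):R a4@(1,3):R a5@(0,2):P a6@(2,2):R a7@(2,1):P a8@(3,4):P a9@(2,3):R
t=4: a0@(3,3):P a1@(0,1):P a2@(0,0):R a3@(3,2):R a4@(2,3):R a5@(0,1):P a6@(2,3):R a7@(2,2):P a8@(3,3):P a9@(1,3):R

RP...
...R.
..PR.
..RP.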